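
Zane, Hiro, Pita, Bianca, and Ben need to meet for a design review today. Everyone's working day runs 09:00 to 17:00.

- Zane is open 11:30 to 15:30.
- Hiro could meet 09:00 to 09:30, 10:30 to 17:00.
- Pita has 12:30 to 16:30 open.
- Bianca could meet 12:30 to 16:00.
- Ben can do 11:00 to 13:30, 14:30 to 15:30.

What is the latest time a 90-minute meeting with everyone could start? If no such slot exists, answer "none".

Zane ∩ Hiro: 11:30-15:30.
Zane ∩ Hiro ∩ Pita: 12:30-15:30.
Zane ∩ Hiro ∩ Pita ∩ Bianca: 12:30-15:30.
Zane ∩ Hiro ∩ Pita ∩ Bianca ∩ Ben: 12:30-13:30, 14:30-15:30.
So the common availability across everyone is 12:30-13:30, 14:30-15:30.
No common window is at least 90 minutes long.

none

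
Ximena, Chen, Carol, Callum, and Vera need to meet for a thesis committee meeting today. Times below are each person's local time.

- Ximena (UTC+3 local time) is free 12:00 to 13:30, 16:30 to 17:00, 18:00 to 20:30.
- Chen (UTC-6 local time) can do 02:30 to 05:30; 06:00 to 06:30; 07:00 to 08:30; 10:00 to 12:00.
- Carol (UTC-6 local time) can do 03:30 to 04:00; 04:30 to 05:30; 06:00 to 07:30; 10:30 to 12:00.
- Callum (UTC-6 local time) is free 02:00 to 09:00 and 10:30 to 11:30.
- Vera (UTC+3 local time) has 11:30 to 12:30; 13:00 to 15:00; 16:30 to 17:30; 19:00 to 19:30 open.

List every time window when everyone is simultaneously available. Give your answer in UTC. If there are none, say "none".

Ximena in UTC: 09:00-10:30, 13:30-14:00, 15:00-17:30 (subtract 3h to convert from UTC+3).
Chen in UTC: 08:30-11:30, 12:00-12:30, 13:00-14:30, 16:00-18:00 (add 6h to convert from UTC-6).
Carol in UTC: 09:30-10:00, 10:30-11:30, 12:00-13:30, 16:30-18:00 (add 6h to convert from UTC-6).
Callum in UTC: 08:00-15:00, 16:30-17:30 (add 6h to convert from UTC-6).
Vera in UTC: 08:30-09:30, 10:00-12:00, 13:30-14:30, 16:00-16:30 (subtract 3h to convert from UTC+3).
Ximena ∩ Chen: 09:00-10:30, 13:30-14:00, 16:00-17:30.
Ximena ∩ Chen ∩ Carol: 09:30-10:00, 16:30-17:30.
Ximena ∩ Chen ∩ Carol ∩ Callum: 09:30-10:00, 16:30-17:30.
Ximena ∩ Chen ∩ Carol ∩ Callum ∩ Vera: ∅.
There is no time when everyone is free.

none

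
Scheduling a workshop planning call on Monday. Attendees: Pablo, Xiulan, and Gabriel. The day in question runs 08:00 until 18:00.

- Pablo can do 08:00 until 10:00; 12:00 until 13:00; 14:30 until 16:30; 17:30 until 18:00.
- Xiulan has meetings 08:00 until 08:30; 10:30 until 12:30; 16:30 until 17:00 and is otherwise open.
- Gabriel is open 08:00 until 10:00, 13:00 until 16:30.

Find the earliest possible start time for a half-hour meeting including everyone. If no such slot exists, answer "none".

08:30

Pablo free: 08:00-10:00, 12:00-13:00, 14:30-16:30, 17:30-18:00.
Xiulan free: 08:30-10:30, 12:30-16:30, 17:00-18:00 (invert busy blocks within the working day).
Gabriel free: 08:00-10:00, 13:00-16:30.
Pablo ∩ Xiulan: 08:30-10:00, 12:30-13:00, 14:30-16:30, 17:30-18:00.
Pablo ∩ Xiulan ∩ Gabriel: 08:30-10:00, 14:30-16:30.
The first common window of at least 30 minutes is 08:30-10:00, so the earliest start is 08:30.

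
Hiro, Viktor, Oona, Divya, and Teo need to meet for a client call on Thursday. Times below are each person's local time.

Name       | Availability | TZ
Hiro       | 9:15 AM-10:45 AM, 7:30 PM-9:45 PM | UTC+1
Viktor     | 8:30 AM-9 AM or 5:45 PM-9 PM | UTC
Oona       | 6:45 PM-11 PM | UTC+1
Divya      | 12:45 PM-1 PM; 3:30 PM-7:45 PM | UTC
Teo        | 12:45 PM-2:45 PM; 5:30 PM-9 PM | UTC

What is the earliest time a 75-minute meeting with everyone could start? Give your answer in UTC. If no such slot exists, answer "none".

18:30

Hiro in UTC: 08:15-09:45, 18:30-20:45 (subtract 1h to convert from UTC+1).
Viktor in UTC: 08:30-09:00, 17:45-21:00.
Oona in UTC: 17:45-22:00 (subtract 1h to convert from UTC+1).
Divya in UTC: 12:45-13:00, 15:30-19:45.
Teo in UTC: 12:45-14:45, 17:30-21:00.
Hiro ∩ Viktor: 08:30-09:00, 18:30-20:45.
Hiro ∩ Viktor ∩ Oona: 18:30-20:45.
Hiro ∩ Viktor ∩ Oona ∩ Divya: 18:30-19:45.
Hiro ∩ Viktor ∩ Oona ∩ Divya ∩ Teo: 18:30-19:45.
So the common availability across everyone is 18:30-19:45.
The first common window of at least 75 minutes is 18:30-19:45, so the earliest start is 18:30.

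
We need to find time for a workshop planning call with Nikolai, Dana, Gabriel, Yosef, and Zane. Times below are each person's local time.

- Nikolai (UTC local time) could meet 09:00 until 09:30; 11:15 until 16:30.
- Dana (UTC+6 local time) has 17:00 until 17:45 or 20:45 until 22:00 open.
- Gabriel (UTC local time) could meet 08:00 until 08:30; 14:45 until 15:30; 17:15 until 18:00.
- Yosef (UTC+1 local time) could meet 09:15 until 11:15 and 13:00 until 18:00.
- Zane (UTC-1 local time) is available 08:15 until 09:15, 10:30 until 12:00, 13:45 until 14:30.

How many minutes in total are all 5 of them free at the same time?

45

Nikolai in UTC: 09:00-09:30, 11:15-16:30.
Dana in UTC: 11:00-11:45, 14:45-16:00 (subtract 6h to convert from UTC+6).
Gabriel in UTC: 08:00-08:30, 14:45-15:30, 17:15-18:00.
Yosef in UTC: 08:15-10:15, 12:00-17:00 (subtract 1h to convert from UTC+1).
Zane in UTC: 09:15-10:15, 11:30-13:00, 14:45-15:30 (add 1h to convert from UTC-1).
Nikolai ∩ Dana: 11:15-11:45, 14:45-16:00.
Nikolai ∩ Dana ∩ Gabriel: 14:45-15:30.
Nikolai ∩ Dana ∩ Gabriel ∩ Yosef: 14:45-15:30.
Nikolai ∩ Dana ∩ Gabriel ∩ Yosef ∩ Zane: 14:45-15:30.
That's a single block of 45 minutes.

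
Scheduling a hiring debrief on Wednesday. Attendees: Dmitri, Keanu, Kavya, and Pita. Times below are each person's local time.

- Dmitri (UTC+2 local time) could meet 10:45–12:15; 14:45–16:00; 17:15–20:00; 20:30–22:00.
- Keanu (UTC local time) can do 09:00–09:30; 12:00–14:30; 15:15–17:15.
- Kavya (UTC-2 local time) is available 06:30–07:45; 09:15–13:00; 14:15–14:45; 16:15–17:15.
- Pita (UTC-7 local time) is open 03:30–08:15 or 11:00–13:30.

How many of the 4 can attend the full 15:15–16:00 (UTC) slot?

2

Dmitri in UTC: 08:45-10:15, 12:45-14:00, 15:15-18:00, 18:30-20:00 (subtract 2h to convert from UTC+2).
Keanu in UTC: 09:00-09:30, 12:00-14:30, 15:15-17:15.
Kavya in UTC: 08:30-09:45, 11:15-15:00, 16:15-16:45, 18:15-19:15 (add 2h to convert from UTC-2).
Pita in UTC: 10:30-15:15, 18:00-20:30 (add 7h to convert from UTC-7).
Dmitri and Keanu can make the full 15:15-16:00 slot — that's 2.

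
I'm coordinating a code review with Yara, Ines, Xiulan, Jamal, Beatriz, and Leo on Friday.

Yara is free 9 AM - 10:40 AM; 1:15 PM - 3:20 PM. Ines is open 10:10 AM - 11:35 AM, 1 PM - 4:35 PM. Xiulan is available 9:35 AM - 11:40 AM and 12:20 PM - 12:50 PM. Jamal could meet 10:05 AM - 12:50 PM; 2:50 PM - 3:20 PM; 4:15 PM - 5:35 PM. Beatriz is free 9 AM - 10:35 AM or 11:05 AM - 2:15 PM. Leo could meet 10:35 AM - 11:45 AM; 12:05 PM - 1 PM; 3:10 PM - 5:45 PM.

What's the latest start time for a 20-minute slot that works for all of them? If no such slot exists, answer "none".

none

Yara ∩ Ines: 10:10-10:40, 13:15-15:20.
Yara ∩ Ines ∩ Xiulan: 10:10-10:40.
Yara ∩ Ines ∩ Xiulan ∩ Jamal: 10:10-10:40.
Yara ∩ Ines ∩ Xiulan ∩ Jamal ∩ Beatriz: 10:10-10:35.
Yara ∩ Ines ∩ Xiulan ∩ Jamal ∩ Beatriz ∩ Leo: ∅.
There is no time when everyone is free.
No common window is at least 20 minutes long.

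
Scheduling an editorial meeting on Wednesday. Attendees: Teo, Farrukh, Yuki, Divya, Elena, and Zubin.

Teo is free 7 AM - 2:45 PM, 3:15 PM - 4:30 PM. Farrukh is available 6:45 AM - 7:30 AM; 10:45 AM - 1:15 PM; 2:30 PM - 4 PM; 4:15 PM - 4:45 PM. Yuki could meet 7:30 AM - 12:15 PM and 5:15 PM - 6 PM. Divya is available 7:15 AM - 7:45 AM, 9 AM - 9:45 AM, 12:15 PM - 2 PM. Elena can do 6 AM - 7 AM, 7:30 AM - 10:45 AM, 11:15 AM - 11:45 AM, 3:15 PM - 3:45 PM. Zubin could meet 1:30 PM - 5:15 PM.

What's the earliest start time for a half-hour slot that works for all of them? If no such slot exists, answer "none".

Teo ∩ Farrukh: 07:00-07:30, 10:45-13:15, 14:30-14:45, 15:15-16:00, 16:15-16:30.
Teo ∩ Farrukh ∩ Yuki: 10:45-12:15.
Teo ∩ Farrukh ∩ Yuki ∩ Divya: ∅.
Teo ∩ Farrukh ∩ Yuki ∩ Divya ∩ Elena: ∅.
Teo ∩ Farrukh ∩ Yuki ∩ Divya ∩ Elena ∩ Zubin: ∅.
There is no time when everyone is free.
No common window is at least 30 minutes long.

none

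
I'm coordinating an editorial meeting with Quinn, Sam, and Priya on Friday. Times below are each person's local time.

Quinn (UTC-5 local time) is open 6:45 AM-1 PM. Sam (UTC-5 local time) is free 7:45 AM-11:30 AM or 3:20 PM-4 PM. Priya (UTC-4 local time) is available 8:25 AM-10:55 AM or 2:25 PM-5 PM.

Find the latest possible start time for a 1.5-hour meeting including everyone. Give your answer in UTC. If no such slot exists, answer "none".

13:25

Quinn in UTC: 11:45-18:00 (add 5h to convert from UTC-5).
Sam in UTC: 12:45-16:30, 20:20-21:00 (add 5h to convert from UTC-5).
Priya in UTC: 12:25-14:55, 18:25-21:00 (add 4h to convert from UTC-4).
Quinn ∩ Sam: 12:45-16:30.
Quinn ∩ Sam ∩ Priya: 12:45-14:55.
The last common window of at least 90 minutes is 12:45-14:55; a 90-minute meeting can start as late as 13:25 and still end by 14:55.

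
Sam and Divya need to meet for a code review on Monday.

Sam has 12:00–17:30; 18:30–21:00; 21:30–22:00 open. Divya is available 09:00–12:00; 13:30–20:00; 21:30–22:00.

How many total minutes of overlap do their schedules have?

360

Sam ∩ Divya: 13:30-17:30, 18:30-20:00, 21:30-22:00.
So the common availability across everyone is 13:30-17:30, 18:30-20:00, 21:30-22:00.
Summing the common windows: 240 + 90 + 30 = 360 minutes.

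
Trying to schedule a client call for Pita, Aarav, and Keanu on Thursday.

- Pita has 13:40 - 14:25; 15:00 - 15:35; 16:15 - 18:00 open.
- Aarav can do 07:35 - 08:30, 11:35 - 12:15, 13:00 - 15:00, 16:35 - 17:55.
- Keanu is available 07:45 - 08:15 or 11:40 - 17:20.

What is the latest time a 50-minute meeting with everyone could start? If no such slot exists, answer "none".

none

Pita ∩ Aarav: 13:40-14:25, 16:35-17:55.
Pita ∩ Aarav ∩ Keanu: 13:40-14:25, 16:35-17:20.
So the common availability across everyone is 13:40-14:25, 16:35-17:20.
No common window is at least 50 minutes long.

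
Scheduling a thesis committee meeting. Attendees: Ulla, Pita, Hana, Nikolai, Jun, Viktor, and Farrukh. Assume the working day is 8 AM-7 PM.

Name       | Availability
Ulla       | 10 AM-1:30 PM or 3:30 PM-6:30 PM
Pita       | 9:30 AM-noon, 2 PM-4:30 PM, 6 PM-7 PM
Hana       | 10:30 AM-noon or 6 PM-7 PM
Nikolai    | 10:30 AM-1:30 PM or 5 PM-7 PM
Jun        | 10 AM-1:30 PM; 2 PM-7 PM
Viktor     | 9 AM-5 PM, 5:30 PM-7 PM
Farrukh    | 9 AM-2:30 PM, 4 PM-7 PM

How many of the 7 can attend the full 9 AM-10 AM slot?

2

Viktor and Farrukh can make the full 09:00-10:00 slot — that's 2.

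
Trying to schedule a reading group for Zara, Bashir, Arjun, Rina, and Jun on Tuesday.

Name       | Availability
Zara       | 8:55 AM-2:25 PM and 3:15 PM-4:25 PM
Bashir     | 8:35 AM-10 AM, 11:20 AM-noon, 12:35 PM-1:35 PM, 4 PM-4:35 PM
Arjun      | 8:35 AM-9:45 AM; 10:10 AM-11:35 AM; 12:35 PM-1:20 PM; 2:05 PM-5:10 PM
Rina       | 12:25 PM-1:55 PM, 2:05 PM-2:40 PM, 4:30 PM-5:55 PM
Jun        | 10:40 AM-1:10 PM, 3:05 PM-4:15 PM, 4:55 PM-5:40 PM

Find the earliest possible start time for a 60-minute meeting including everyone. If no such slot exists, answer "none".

Zara ∩ Bashir: 08:55-10:00, 11:20-12:00, 12:35-13:35, 16:00-16:25.
Zara ∩ Bashir ∩ Arjun: 08:55-09:45, 11:20-11:35, 12:35-13:20, 16:00-16:25.
Zara ∩ Bashir ∩ Arjun ∩ Rina: 12:35-13:20.
Zara ∩ Bashir ∩ Arjun ∩ Rina ∩ Jun: 12:35-13:10.
No common window is at least 60 minutes long.

none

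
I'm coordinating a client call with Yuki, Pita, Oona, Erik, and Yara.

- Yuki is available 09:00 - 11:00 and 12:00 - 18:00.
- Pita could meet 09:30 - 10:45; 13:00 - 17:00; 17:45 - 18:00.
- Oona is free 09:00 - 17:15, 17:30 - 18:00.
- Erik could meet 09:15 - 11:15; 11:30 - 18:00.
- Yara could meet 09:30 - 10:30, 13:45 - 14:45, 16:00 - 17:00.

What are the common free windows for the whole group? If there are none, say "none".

Yuki ∩ Pita: 09:30-10:45, 13:00-17:00, 17:45-18:00.
Yuki ∩ Pita ∩ Oona: 09:30-10:45, 13:00-17:00, 17:45-18:00.
Yuki ∩ Pita ∩ Oona ∩ Erik: 09:30-10:45, 13:00-17:00, 17:45-18:00.
Yuki ∩ Pita ∩ Oona ∩ Erik ∩ Yara: 09:30-10:30, 13:45-14:45, 16:00-17:00.

09:30-10:30, 13:45-14:45, 16:00-17:00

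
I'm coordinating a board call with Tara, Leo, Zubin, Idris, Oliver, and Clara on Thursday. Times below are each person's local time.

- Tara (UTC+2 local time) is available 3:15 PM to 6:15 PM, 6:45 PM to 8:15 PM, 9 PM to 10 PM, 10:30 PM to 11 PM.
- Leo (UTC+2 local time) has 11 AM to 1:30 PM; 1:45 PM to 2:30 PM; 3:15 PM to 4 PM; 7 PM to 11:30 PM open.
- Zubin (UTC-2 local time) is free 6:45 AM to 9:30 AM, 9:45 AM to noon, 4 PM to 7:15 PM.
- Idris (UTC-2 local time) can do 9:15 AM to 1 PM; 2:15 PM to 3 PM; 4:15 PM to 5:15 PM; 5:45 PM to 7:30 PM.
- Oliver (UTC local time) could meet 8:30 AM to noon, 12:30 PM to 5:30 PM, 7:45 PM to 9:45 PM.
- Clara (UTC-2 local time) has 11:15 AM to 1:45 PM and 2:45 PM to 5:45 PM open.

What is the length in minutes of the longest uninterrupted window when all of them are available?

Tara in UTC: 13:15-16:15, 16:45-18:15, 19:00-20:00, 20:30-21:00 (subtract 2h to convert from UTC+2).
Leo in UTC: 09:00-11:30, 11:45-12:30, 13:15-14:00, 17:00-21:30 (subtract 2h to convert from UTC+2).
Zubin in UTC: 08:45-11:30, 11:45-14:00, 18:00-21:15 (add 2h to convert from UTC-2).
Idris in UTC: 11:15-15:00, 16:15-17:00, 18:15-19:15, 19:45-21:30 (add 2h to convert from UTC-2).
Oliver in UTC: 08:30-12:00, 12:30-17:30, 19:45-21:45.
Clara in UTC: 13:15-15:45, 16:45-19:45 (add 2h to convert from UTC-2).
Tara ∩ Leo: 13:15-14:00, 17:00-18:15, 19:00-20:00, 20:30-21:00.
Tara ∩ Leo ∩ Zubin: 13:15-14:00, 18:00-18:15, 19:00-20:00, 20:30-21:00.
Tara ∩ Leo ∩ Zubin ∩ Idris: 13:15-14:00, 19:00-19:15, 19:45-20:00, 20:30-21:00.
Tara ∩ Leo ∩ Zubin ∩ Idris ∩ Oliver: 13:15-14:00, 19:45-20:00, 20:30-21:00.
Tara ∩ Leo ∩ Zubin ∩ Idris ∩ Oliver ∩ Clara: 13:15-14:00.
So the common availability across everyone is 13:15-14:00.
The longest is 13:15-14:00 at 45 minutes.

45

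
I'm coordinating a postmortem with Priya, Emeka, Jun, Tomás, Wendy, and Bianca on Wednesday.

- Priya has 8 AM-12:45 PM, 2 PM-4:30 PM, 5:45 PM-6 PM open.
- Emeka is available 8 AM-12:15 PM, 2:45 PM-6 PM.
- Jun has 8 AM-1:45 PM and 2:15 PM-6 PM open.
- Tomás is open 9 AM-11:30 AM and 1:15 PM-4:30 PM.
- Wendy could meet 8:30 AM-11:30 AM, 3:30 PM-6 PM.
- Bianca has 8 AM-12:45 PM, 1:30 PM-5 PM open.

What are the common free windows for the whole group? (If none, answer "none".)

Priya ∩ Emeka: 08:00-12:15, 14:45-16:30, 17:45-18:00.
Priya ∩ Emeka ∩ Jun: 08:00-12:15, 14:45-16:30, 17:45-18:00.
Priya ∩ Emeka ∩ Jun ∩ Tomás: 09:00-11:30, 14:45-16:30.
Priya ∩ Emeka ∩ Jun ∩ Tomás ∩ Wendy: 09:00-11:30, 15:30-16:30.
Priya ∩ Emeka ∩ Jun ∩ Tomás ∩ Wendy ∩ Bianca: 09:00-11:30, 15:30-16:30.

09:00-11:30, 15:30-16:30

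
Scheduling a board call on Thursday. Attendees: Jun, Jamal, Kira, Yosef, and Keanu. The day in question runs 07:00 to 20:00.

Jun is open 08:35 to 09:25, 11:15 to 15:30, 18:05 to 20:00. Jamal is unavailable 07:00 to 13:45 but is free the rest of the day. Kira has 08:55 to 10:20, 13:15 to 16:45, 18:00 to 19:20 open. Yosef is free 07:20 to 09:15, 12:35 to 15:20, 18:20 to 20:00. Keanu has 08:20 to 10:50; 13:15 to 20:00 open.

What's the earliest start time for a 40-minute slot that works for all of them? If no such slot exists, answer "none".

Jun free: 08:35-09:25, 11:15-15:30, 18:05-20:00.
Jamal free: 13:45-20:00 (invert busy blocks within the working day).
Kira free: 08:55-10:20, 13:15-16:45, 18:00-19:20.
Yosef free: 07:20-09:15, 12:35-15:20, 18:20-20:00.
Keanu free: 08:20-10:50, 13:15-20:00.
Jun ∩ Jamal: 13:45-15:30, 18:05-20:00.
Jun ∩ Jamal ∩ Kira: 13:45-15:30, 18:05-19:20.
Jun ∩ Jamal ∩ Kira ∩ Yosef: 13:45-15:20, 18:20-19:20.
Jun ∩ Jamal ∩ Kira ∩ Yosef ∩ Keanu: 13:45-15:20, 18:20-19:20.
Those are the intersection windows.
The first common window of at least 40 minutes is 13:45-15:20, so the earliest start is 13:45.

13:45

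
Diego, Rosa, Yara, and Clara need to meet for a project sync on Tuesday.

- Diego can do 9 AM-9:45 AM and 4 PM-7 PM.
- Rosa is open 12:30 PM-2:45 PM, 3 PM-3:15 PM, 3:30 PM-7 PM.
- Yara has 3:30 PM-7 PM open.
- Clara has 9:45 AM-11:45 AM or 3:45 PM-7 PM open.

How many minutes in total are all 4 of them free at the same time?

180

Diego ∩ Rosa: 16:00-19:00.
Diego ∩ Rosa ∩ Yara: 16:00-19:00.
Diego ∩ Rosa ∩ Yara ∩ Clara: 16:00-19:00.
Those are the intersection windows.
That's a single block of 180 minutes.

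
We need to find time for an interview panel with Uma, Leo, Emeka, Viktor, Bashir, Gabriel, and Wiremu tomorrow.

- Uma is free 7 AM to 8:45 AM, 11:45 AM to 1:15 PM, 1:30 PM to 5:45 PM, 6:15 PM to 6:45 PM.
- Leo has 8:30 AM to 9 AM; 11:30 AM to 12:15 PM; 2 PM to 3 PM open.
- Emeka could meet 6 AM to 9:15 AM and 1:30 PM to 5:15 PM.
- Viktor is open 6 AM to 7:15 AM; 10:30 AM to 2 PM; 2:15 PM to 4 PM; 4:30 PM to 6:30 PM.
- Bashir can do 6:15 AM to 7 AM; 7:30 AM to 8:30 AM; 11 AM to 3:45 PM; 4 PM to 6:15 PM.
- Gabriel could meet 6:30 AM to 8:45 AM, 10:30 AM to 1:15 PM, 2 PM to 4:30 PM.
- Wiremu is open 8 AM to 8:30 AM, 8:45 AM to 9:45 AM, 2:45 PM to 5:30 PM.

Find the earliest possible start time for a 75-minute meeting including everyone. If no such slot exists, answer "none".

none

Uma ∩ Leo: 08:30-08:45, 11:45-12:15, 14:00-15:00.
Uma ∩ Leo ∩ Emeka: 08:30-08:45, 14:00-15:00.
Uma ∩ Leo ∩ Emeka ∩ Viktor: 14:15-15:00.
Uma ∩ Leo ∩ Emeka ∩ Viktor ∩ Bashir: 14:15-15:00.
Uma ∩ Leo ∩ Emeka ∩ Viktor ∩ Bashir ∩ Gabriel: 14:15-15:00.
Uma ∩ Leo ∩ Emeka ∩ Viktor ∩ Bashir ∩ Gabriel ∩ Wiremu: 14:45-15:00.
No common window is at least 75 minutes long.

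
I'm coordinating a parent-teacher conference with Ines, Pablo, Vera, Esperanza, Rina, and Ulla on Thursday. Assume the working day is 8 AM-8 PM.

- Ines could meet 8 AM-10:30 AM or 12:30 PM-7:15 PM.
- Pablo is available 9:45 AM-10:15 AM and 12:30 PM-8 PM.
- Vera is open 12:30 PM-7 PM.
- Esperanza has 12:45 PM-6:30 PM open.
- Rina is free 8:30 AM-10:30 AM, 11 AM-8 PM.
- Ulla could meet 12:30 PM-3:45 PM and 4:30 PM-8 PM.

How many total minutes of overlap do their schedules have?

300

Ines ∩ Pablo: 09:45-10:15, 12:30-19:15.
Ines ∩ Pablo ∩ Vera: 12:30-19:00.
Ines ∩ Pablo ∩ Vera ∩ Esperanza: 12:45-18:30.
Ines ∩ Pablo ∩ Vera ∩ Esperanza ∩ Rina: 12:45-18:30.
Ines ∩ Pablo ∩ Vera ∩ Esperanza ∩ Rina ∩ Ulla: 12:45-15:45, 16:30-18:30.
Summing the common windows: 180 + 120 = 300 minutes.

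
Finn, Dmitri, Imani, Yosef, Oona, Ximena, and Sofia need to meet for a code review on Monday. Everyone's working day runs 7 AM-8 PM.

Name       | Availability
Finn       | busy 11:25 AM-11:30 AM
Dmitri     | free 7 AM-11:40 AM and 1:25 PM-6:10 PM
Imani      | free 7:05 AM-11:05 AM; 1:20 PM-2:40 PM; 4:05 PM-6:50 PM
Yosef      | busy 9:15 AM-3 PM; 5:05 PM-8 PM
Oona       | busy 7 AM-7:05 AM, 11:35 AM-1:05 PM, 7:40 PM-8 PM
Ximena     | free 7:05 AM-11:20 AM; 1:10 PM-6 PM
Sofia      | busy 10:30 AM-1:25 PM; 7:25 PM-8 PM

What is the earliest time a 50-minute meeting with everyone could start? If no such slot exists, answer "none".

Finn free: 07:00-11:25, 11:30-20:00 (invert busy blocks within the working day).
Dmitri free: 07:00-11:40, 13:25-18:10.
Imani free: 07:05-11:05, 13:20-14:40, 16:05-18:50.
Yosef free: 07:00-09:15, 15:00-17:05 (invert busy blocks within the working day).
Oona free: 07:05-11:35, 13:05-19:40 (invert busy blocks within the working day).
Ximena free: 07:05-11:20, 13:10-18:00.
Sofia free: 07:00-10:30, 13:25-19:25 (invert busy blocks within the working day).
Finn ∩ Dmitri: 07:00-11:25, 11:30-11:40, 13:25-18:10.
Finn ∩ Dmitri ∩ Imani: 07:05-11:05, 13:25-14:40, 16:05-18:10.
Finn ∩ Dmitri ∩ Imani ∩ Yosef: 07:05-09:15, 16:05-17:05.
Finn ∩ Dmitri ∩ Imani ∩ Yosef ∩ Oona: 07:05-09:15, 16:05-17:05.
Finn ∩ Dmitri ∩ Imani ∩ Yosef ∩ Oona ∩ Ximena: 07:05-09:15, 16:05-17:05.
Finn ∩ Dmitri ∩ Imani ∩ Yosef ∩ Oona ∩ Ximena ∩ Sofia: 07:05-09:15, 16:05-17:05.
The first common window of at least 50 minutes is 07:05-09:15, so the earliest start is 07:05.

07:05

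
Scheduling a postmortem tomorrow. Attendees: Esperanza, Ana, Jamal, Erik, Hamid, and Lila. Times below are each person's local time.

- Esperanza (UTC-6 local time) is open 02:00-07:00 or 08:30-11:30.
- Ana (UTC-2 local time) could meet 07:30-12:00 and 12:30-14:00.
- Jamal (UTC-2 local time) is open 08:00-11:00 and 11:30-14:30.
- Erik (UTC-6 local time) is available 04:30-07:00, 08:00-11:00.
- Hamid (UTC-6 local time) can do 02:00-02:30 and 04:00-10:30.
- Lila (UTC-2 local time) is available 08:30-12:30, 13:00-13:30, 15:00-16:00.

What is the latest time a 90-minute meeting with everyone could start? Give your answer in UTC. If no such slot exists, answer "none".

11:30

Esperanza in UTC: 08:00-13:00, 14:30-17:30 (add 6h to convert from UTC-6).
Ana in UTC: 09:30-14:00, 14:30-16:00 (add 2h to convert from UTC-2).
Jamal in UTC: 10:00-13:00, 13:30-16:30 (add 2h to convert from UTC-2).
Erik in UTC: 10:30-13:00, 14:00-17:00 (add 6h to convert from UTC-6).
Hamid in UTC: 08:00-08:30, 10:00-16:30 (add 6h to convert from UTC-6).
Lila in UTC: 10:30-14:30, 15:00-15:30, 17:00-18:00 (add 2h to convert from UTC-2).
Esperanza ∩ Ana: 09:30-13:00, 14:30-16:00.
Esperanza ∩ Ana ∩ Jamal: 10:00-13:00, 14:30-16:00.
Esperanza ∩ Ana ∩ Jamal ∩ Erik: 10:30-13:00, 14:30-16:00.
Esperanza ∩ Ana ∩ Jamal ∩ Erik ∩ Hamid: 10:30-13:00, 14:30-16:00.
Esperanza ∩ Ana ∩ Jamal ∩ Erik ∩ Hamid ∩ Lila: 10:30-13:00, 15:00-15:30.
The last common window of at least 90 minutes is 10:30-13:00; a 90-minute meeting can start as late as 11:30 and still end by 13:00.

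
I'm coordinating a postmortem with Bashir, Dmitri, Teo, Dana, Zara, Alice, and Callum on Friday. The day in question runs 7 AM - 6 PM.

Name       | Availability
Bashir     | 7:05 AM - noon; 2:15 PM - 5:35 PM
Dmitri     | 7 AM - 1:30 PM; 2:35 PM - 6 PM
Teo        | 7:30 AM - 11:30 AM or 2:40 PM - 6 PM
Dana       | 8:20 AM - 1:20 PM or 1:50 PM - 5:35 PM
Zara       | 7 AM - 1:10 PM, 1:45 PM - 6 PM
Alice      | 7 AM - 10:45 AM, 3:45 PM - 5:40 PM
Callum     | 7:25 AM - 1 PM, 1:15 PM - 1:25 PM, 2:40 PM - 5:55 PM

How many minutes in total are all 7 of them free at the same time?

255

Bashir ∩ Dmitri: 07:05-12:00, 14:35-17:35.
Bashir ∩ Dmitri ∩ Teo: 07:30-11:30, 14:40-17:35.
Bashir ∩ Dmitri ∩ Teo ∩ Dana: 08:20-11:30, 14:40-17:35.
Bashir ∩ Dmitri ∩ Teo ∩ Dana ∩ Zara: 08:20-11:30, 14:40-17:35.
Bashir ∩ Dmitri ∩ Teo ∩ Dana ∩ Zara ∩ Alice: 08:20-10:45, 15:45-17:35.
Bashir ∩ Dmitri ∩ Teo ∩ Dana ∩ Zara ∩ Alice ∩ Callum: 08:20-10:45, 15:45-17:35.
Those are the intersection windows.
Summing the common windows: 145 + 110 = 255 minutes.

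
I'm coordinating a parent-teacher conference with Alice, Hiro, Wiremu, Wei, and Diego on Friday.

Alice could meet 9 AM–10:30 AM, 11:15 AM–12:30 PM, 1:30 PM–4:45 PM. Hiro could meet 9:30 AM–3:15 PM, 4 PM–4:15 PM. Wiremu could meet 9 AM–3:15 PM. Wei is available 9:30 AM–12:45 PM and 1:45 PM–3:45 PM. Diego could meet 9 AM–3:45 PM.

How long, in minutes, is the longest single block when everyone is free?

Alice ∩ Hiro: 09:30-10:30, 11:15-12:30, 13:30-15:15, 16:00-16:15.
Alice ∩ Hiro ∩ Wiremu: 09:30-10:30, 11:15-12:30, 13:30-15:15.
Alice ∩ Hiro ∩ Wiremu ∩ Wei: 09:30-10:30, 11:15-12:30, 13:45-15:15.
Alice ∩ Hiro ∩ Wiremu ∩ Wei ∩ Diego: 09:30-10:30, 11:15-12:30, 13:45-15:15.
So the common availability across everyone is 09:30-10:30, 11:15-12:30, 13:45-15:15.
The longest is 13:45-15:15 at 90 minutes.

90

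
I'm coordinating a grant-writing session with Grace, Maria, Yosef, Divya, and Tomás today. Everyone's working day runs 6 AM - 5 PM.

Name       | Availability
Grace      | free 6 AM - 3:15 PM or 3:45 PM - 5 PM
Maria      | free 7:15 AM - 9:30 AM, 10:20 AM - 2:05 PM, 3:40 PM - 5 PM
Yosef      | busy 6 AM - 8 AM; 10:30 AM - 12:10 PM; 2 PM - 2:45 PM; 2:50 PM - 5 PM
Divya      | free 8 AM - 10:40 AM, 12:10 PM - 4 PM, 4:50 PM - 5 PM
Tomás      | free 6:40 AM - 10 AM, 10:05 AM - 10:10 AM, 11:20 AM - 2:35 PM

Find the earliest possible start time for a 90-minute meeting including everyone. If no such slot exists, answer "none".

08:00

Grace free: 06:00-15:15, 15:45-17:00.
Maria free: 07:15-09:30, 10:20-14:05, 15:40-17:00.
Yosef free: 08:00-10:30, 12:10-14:00, 14:45-14:50 (invert busy blocks within the working day).
Divya free: 08:00-10:40, 12:10-16:00, 16:50-17:00.
Tomás free: 06:40-10:00, 10:05-10:10, 11:20-14:35.
Grace ∩ Maria: 07:15-09:30, 10:20-14:05, 15:45-17:00.
Grace ∩ Maria ∩ Yosef: 08:00-09:30, 10:20-10:30, 12:10-14:00.
Grace ∩ Maria ∩ Yosef ∩ Divya: 08:00-09:30, 10:20-10:30, 12:10-14:00.
Grace ∩ Maria ∩ Yosef ∩ Divya ∩ Tomás: 08:00-09:30, 12:10-14:00.
The first common window of at least 90 minutes is 08:00-09:30, so the earliest start is 08:00.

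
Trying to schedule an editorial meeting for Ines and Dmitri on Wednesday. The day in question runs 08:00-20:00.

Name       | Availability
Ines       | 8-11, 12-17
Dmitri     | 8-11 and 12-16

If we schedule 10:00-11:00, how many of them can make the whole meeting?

Ines and Dmitri can make the full 10:00-11:00 slot — that's 2.

2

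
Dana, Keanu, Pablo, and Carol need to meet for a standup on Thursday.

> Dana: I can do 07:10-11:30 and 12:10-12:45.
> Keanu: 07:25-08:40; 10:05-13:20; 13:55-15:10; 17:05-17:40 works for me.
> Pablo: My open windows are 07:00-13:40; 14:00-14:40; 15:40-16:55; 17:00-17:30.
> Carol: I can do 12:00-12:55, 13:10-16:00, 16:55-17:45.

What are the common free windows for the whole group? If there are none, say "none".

Dana ∩ Keanu: 07:25-08:40, 10:05-11:30, 12:10-12:45.
Dana ∩ Keanu ∩ Pablo: 07:25-08:40, 10:05-11:30, 12:10-12:45.
Dana ∩ Keanu ∩ Pablo ∩ Carol: 12:10-12:45.

12:10-12:45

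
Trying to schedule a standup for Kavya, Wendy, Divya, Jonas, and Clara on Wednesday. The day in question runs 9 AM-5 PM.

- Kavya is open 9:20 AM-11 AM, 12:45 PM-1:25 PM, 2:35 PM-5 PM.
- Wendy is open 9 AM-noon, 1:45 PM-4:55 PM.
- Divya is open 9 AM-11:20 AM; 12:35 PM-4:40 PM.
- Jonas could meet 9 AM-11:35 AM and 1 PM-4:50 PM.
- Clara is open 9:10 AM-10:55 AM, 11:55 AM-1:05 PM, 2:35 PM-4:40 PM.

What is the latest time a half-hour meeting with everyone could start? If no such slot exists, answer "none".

Kavya ∩ Wendy: 09:20-11:00, 14:35-16:55.
Kavya ∩ Wendy ∩ Divya: 09:20-11:00, 14:35-16:40.
Kavya ∩ Wendy ∩ Divya ∩ Jonas: 09:20-11:00, 14:35-16:40.
Kavya ∩ Wendy ∩ Divya ∩ Jonas ∩ Clara: 09:20-10:55, 14:35-16:40.
The last common window of at least 30 minutes is 14:35-16:40; a 30-minute meeting can start as late as 16:10 and still end by 16:40.

16:10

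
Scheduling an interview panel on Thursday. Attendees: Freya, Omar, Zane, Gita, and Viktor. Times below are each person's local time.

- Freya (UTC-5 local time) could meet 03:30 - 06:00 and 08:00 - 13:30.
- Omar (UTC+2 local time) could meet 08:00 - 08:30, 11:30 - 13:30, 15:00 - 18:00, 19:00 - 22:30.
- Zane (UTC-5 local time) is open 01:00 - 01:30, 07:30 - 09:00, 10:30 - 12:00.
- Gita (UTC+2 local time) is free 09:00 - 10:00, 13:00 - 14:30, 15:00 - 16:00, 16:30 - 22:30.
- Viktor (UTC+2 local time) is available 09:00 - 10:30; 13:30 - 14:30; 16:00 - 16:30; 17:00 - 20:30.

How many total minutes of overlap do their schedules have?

Freya in UTC: 08:30-11:00, 13:00-18:30 (add 5h to convert from UTC-5).
Omar in UTC: 06:00-06:30, 09:30-11:30, 13:00-16:00, 17:00-20:30 (subtract 2h to convert from UTC+2).
Zane in UTC: 06:00-06:30, 12:30-14:00, 15:30-17:00 (add 5h to convert from UTC-5).
Gita in UTC: 07:00-08:00, 11:00-12:30, 13:00-14:00, 14:30-20:30 (subtract 2h to convert from UTC+2).
Viktor in UTC: 07:00-08:30, 11:30-12:30, 14:00-14:30, 15:00-18:30 (subtract 2h to convert from UTC+2).
Freya ∩ Omar: 09:30-11:00, 13:00-16:00, 17:00-18:30.
Freya ∩ Omar ∩ Zane: 13:00-14:00, 15:30-16:00.
Freya ∩ Omar ∩ Zane ∩ Gita: 13:00-14:00, 15:30-16:00.
Freya ∩ Omar ∩ Zane ∩ Gita ∩ Viktor: 15:30-16:00.
That's a single block of 30 minutes.

30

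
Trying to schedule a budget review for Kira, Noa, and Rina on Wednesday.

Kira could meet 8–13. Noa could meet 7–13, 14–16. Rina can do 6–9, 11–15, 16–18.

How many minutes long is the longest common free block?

120

Kira ∩ Noa: 08:00-13:00.
Kira ∩ Noa ∩ Rina: 08:00-09:00, 11:00-13:00.
So the common availability across everyone is 08:00-09:00, 11:00-13:00.
The longest is 11:00-13:00 at 120 minutes.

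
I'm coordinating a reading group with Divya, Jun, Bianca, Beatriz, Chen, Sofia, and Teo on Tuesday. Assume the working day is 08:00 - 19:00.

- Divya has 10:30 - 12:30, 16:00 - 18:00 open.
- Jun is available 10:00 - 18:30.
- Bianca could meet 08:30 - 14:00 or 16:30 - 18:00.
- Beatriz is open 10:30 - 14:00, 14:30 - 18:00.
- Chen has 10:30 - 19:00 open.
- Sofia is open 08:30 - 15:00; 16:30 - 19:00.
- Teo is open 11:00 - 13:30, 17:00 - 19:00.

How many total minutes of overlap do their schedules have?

150

Divya ∩ Jun: 10:30-12:30, 16:00-18:00.
Divya ∩ Jun ∩ Bianca: 10:30-12:30, 16:30-18:00.
Divya ∩ Jun ∩ Bianca ∩ Beatriz: 10:30-12:30, 16:30-18:00.
Divya ∩ Jun ∩ Bianca ∩ Beatriz ∩ Chen: 10:30-12:30, 16:30-18:00.
Divya ∩ Jun ∩ Bianca ∩ Beatriz ∩ Chen ∩ Sofia: 10:30-12:30, 16:30-18:00.
Divya ∩ Jun ∩ Bianca ∩ Beatriz ∩ Chen ∩ Sofia ∩ Teo: 11:00-12:30, 17:00-18:00.
Summing the common windows: 90 + 60 = 150 minutes.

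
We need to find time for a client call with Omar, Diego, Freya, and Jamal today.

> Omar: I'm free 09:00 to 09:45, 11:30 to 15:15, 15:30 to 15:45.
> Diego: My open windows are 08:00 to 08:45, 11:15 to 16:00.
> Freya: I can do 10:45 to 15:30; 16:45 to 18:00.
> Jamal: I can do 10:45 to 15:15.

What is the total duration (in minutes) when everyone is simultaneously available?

Omar ∩ Diego: 11:30-15:15, 15:30-15:45.
Omar ∩ Diego ∩ Freya: 11:30-15:15.
Omar ∩ Diego ∩ Freya ∩ Jamal: 11:30-15:15.
Those are the intersection windows.
That's a single block of 225 minutes.

225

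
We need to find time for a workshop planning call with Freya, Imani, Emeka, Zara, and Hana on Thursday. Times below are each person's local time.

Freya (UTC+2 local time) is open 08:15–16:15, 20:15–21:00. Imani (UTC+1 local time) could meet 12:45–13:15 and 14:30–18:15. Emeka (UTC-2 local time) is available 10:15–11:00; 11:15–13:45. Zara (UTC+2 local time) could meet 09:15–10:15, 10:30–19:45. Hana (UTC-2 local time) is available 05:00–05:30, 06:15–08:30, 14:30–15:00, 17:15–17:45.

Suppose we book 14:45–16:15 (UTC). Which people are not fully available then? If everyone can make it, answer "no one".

Emeka, Freya, Hana

Freya in UTC: 06:15-14:15, 18:15-19:00 (subtract 2h to convert from UTC+2).
Imani in UTC: 11:45-12:15, 13:30-17:15 (subtract 1h to convert from UTC+1).
Emeka in UTC: 12:15-13:00, 13:15-15:45 (add 2h to convert from UTC-2).
Zara in UTC: 07:15-08:15, 08:30-17:45 (subtract 2h to convert from UTC+2).
Hana in UTC: 07:00-07:30, 08:15-10:30, 16:30-17:00, 19:15-19:45 (add 2h to convert from UTC-2).
Freya: not fully free for 14:45-16:15. Imani: free for 14:45-16:15. Emeka: not fully free for 14:45-16:15. Zara: free for 14:45-16:15. Hana: not fully free for 14:45-16:15.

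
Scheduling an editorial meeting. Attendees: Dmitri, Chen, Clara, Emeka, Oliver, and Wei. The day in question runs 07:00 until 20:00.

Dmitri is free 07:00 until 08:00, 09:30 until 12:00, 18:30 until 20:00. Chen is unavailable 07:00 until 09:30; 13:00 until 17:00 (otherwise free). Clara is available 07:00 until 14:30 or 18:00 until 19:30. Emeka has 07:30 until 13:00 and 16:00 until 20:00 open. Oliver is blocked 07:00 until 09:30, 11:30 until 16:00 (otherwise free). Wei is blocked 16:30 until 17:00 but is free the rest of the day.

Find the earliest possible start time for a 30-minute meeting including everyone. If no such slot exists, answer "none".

09:30

Dmitri free: 07:00-08:00, 09:30-12:00, 18:30-20:00.
Chen free: 09:30-13:00, 17:00-20:00 (invert busy blocks within the working day).
Clara free: 07:00-14:30, 18:00-19:30.
Emeka free: 07:30-13:00, 16:00-20:00.
Oliver free: 09:30-11:30, 16:00-20:00 (invert busy blocks within the working day).
Wei free: 07:00-16:30, 17:00-20:00 (invert busy blocks within the working day).
Dmitri ∩ Chen: 09:30-12:00, 18:30-20:00.
Dmitri ∩ Chen ∩ Clara: 09:30-12:00, 18:30-19:30.
Dmitri ∩ Chen ∩ Clara ∩ Emeka: 09:30-12:00, 18:30-19:30.
Dmitri ∩ Chen ∩ Clara ∩ Emeka ∩ Oliver: 09:30-11:30, 18:30-19:30.
Dmitri ∩ Chen ∩ Clara ∩ Emeka ∩ Oliver ∩ Wei: 09:30-11:30, 18:30-19:30.
The first common window of at least 30 minutes is 09:30-11:30, so the earliest start is 09:30.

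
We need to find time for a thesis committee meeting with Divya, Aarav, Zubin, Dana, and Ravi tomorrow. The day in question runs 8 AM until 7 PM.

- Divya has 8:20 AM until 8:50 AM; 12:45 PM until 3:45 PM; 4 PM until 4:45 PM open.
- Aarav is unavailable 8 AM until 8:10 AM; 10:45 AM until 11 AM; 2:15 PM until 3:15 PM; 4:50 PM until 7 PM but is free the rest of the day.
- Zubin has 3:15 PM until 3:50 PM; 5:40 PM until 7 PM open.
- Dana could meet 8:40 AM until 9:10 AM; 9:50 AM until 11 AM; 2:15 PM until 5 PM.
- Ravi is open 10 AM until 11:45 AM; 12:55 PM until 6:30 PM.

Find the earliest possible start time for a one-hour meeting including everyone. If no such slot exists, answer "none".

Divya free: 08:20-08:50, 12:45-15:45, 16:00-16:45.
Aarav free: 08:10-10:45, 11:00-14:15, 15:15-16:50 (invert busy blocks within the working day).
Zubin free: 15:15-15:50, 17:40-19:00.
Dana free: 08:40-09:10, 09:50-11:00, 14:15-17:00.
Ravi free: 10:00-11:45, 12:55-18:30.
Divya ∩ Aarav: 08:20-08:50, 12:45-14:15, 15:15-15:45, 16:00-16:45.
Divya ∩ Aarav ∩ Zubin: 15:15-15:45.
Divya ∩ Aarav ∩ Zubin ∩ Dana: 15:15-15:45.
Divya ∩ Aarav ∩ Zubin ∩ Dana ∩ Ravi: 15:15-15:45.
No common window is at least 60 minutes long.

none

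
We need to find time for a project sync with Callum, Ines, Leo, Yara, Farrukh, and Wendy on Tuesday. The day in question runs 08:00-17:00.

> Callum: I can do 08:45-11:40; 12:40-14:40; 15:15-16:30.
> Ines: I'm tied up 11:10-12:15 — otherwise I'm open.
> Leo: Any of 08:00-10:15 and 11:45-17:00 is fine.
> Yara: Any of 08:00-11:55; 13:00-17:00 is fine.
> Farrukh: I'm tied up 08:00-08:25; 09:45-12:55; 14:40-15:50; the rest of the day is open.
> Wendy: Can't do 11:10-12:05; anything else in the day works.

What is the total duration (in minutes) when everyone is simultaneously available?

Callum free: 08:45-11:40, 12:40-14:40, 15:15-16:30.
Ines free: 08:00-11:10, 12:15-17:00 (invert busy blocks within the working day).
Leo free: 08:00-10:15, 11:45-17:00.
Yara free: 08:00-11:55, 13:00-17:00.
Farrukh free: 08:25-09:45, 12:55-14:40, 15:50-17:00 (invert busy blocks within the working day).
Wendy free: 08:00-11:10, 12:05-17:00 (invert busy blocks within the working day).
Callum ∩ Ines: 08:45-11:10, 12:40-14:40, 15:15-16:30.
Callum ∩ Ines ∩ Leo: 08:45-10:15, 12:40-14:40, 15:15-16:30.
Callum ∩ Ines ∩ Leo ∩ Yara: 08:45-10:15, 13:00-14:40, 15:15-16:30.
Callum ∩ Ines ∩ Leo ∩ Yara ∩ Farrukh: 08:45-09:45, 13:00-14:40, 15:50-16:30.
Callum ∩ Ines ∩ Leo ∩ Yara ∩ Farrukh ∩ Wendy: 08:45-09:45, 13:00-14:40, 15:50-16:30.
Summing the common windows: 60 + 100 + 40 = 200 minutes.

200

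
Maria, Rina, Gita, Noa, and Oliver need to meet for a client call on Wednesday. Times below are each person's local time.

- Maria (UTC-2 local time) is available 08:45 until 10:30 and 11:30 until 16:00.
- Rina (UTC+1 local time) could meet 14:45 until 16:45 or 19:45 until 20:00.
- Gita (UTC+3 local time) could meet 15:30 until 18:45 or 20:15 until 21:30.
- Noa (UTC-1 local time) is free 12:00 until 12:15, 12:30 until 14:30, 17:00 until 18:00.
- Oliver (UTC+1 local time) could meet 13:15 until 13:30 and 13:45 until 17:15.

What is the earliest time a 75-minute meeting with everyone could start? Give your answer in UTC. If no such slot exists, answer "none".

13:45

Maria in UTC: 10:45-12:30, 13:30-18:00 (add 2h to convert from UTC-2).
Rina in UTC: 13:45-15:45, 18:45-19:00 (subtract 1h to convert from UTC+1).
Gita in UTC: 12:30-15:45, 17:15-18:30 (subtract 3h to convert from UTC+3).
Noa in UTC: 13:00-13:15, 13:30-15:30, 18:00-19:00 (add 1h to convert from UTC-1).
Oliver in UTC: 12:15-12:30, 12:45-16:15 (subtract 1h to convert from UTC+1).
Maria ∩ Rina: 13:45-15:45.
Maria ∩ Rina ∩ Gita: 13:45-15:45.
Maria ∩ Rina ∩ Gita ∩ Noa: 13:45-15:30.
Maria ∩ Rina ∩ Gita ∩ Noa ∩ Oliver: 13:45-15:30.
The first common window of at least 75 minutes is 13:45-15:30, so the earliest start is 13:45.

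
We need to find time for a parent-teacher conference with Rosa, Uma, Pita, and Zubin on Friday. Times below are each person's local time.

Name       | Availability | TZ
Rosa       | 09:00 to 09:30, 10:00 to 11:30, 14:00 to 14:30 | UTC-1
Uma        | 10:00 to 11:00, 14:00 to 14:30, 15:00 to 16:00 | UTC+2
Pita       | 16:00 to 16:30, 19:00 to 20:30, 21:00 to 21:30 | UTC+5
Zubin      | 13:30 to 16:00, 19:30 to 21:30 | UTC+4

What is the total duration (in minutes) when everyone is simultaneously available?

Rosa in UTC: 10:00-10:30, 11:00-12:30, 15:00-15:30 (add 1h to convert from UTC-1).
Uma in UTC: 08:00-09:00, 12:00-12:30, 13:00-14:00 (subtract 2h to convert from UTC+2).
Pita in UTC: 11:00-11:30, 14:00-15:30, 16:00-16:30 (subtract 5h to convert from UTC+5).
Zubin in UTC: 09:30-12:00, 15:30-17:30 (subtract 4h to convert from UTC+4).
Rosa ∩ Uma: 12:00-12:30.
Rosa ∩ Uma ∩ Pita: ∅.
Rosa ∩ Uma ∩ Pita ∩ Zubin: ∅.
There is no time when everyone is free.
There is no common window, so the total is 0 minutes.

0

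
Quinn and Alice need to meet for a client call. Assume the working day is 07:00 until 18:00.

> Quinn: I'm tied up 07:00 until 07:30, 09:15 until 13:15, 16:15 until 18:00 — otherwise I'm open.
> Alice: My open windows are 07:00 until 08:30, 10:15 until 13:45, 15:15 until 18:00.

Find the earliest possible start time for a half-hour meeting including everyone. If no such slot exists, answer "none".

07:30

Quinn free: 07:30-09:15, 13:15-16:15 (invert busy blocks within the working day).
Alice free: 07:00-08:30, 10:15-13:45, 15:15-18:00.
Quinn ∩ Alice: 07:30-08:30, 13:15-13:45, 15:15-16:15.
The first common window of at least 30 minutes is 07:30-08:30, so the earliest start is 07:30.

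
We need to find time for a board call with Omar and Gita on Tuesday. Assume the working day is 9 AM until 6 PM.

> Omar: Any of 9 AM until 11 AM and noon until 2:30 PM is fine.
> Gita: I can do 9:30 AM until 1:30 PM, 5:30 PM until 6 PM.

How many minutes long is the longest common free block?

Omar ∩ Gita: 09:30-11:00, 12:00-13:30.
Those are the intersection windows.
The longest is 09:30-11:00 at 90 minutes.

90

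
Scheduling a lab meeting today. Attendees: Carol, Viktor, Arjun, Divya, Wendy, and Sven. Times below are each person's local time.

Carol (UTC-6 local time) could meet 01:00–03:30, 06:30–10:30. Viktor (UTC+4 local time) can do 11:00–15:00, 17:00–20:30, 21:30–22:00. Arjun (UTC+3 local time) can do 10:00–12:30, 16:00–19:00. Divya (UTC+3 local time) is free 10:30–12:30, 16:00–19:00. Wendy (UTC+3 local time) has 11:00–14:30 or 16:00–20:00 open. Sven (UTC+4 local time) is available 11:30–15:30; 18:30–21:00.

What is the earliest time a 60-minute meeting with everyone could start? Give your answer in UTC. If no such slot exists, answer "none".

08:00

Carol in UTC: 07:00-09:30, 12:30-16:30 (add 6h to convert from UTC-6).
Viktor in UTC: 07:00-11:00, 13:00-16:30, 17:30-18:00 (subtract 4h to convert from UTC+4).
Arjun in UTC: 07:00-09:30, 13:00-16:00 (subtract 3h to convert from UTC+3).
Divya in UTC: 07:30-09:30, 13:00-16:00 (subtract 3h to convert from UTC+3).
Wendy in UTC: 08:00-11:30, 13:00-17:00 (subtract 3h to convert from UTC+3).
Sven in UTC: 07:30-11:30, 14:30-17:00 (subtract 4h to convert from UTC+4).
Carol ∩ Viktor: 07:00-09:30, 13:00-16:30.
Carol ∩ Viktor ∩ Arjun: 07:00-09:30, 13:00-16:00.
Carol ∩ Viktor ∩ Arjun ∩ Divya: 07:30-09:30, 13:00-16:00.
Carol ∩ Viktor ∩ Arjun ∩ Divya ∩ Wendy: 08:00-09:30, 13:00-16:00.
Carol ∩ Viktor ∩ Arjun ∩ Divya ∩ Wendy ∩ Sven: 08:00-09:30, 14:30-16:00.
So the common availability across everyone is 08:00-09:30, 14:30-16:00.
The first common window of at least 60 minutes is 08:00-09:30, so the earliest start is 08:00.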